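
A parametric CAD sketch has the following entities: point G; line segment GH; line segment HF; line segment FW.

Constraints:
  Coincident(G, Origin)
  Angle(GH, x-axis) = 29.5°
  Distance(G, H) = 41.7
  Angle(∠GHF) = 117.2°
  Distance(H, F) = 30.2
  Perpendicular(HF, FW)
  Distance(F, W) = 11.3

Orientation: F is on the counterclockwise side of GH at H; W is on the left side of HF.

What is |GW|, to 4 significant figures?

55.60

G is at the origin; GH runs at 29.5° with length 41.7, so H = 41.7·(cos 29.5°, sin 29.5°) = (36.29, 20.53). ∠GHF = 117.2°, so HF runs at 29.5° + (180° − 117.2°) = 92.30° from the x-axis; with |HF| = 30.2, F = H + 30.2·(cos 92.30°, sin 92.30°) = (35.08, 50.71). The perpendicularity gives FW at right angles to HF; with |FW| = 11.3 on the left of HF, W = F + 11.3·(-0.9992, -0.04013) = (23.79, 50.26). Then |GW| = |W − G| = 55.60.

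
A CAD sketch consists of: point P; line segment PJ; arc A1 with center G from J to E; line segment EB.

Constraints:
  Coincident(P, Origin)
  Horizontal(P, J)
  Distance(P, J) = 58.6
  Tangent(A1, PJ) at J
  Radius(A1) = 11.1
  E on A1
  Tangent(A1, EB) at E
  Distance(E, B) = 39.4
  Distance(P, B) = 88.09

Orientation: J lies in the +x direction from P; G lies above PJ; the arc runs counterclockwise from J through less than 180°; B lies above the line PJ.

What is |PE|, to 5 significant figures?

70.404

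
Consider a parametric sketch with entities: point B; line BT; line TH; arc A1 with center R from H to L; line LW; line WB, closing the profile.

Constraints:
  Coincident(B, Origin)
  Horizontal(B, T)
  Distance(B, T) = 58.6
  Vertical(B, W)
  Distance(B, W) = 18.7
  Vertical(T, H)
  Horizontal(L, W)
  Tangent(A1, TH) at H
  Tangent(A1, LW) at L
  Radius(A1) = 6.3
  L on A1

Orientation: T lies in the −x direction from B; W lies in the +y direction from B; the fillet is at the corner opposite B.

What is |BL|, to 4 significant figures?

55.54

B is at the origin; BT is horizontal with |BT| = 58.6 and T on the −x side, so T = (-58.60, 0.000). B and W share the same x with |BW| = 18.7 and W on the +y side, so W = (0.000, 18.70). The virtual corner opposite B is at (-58.60, 18.70). Since A1 is tangent to TH there, RH ⟂ TH and tangency of A1 to LW means the radius RL is perpendicular to LW, with radius 6.3, so the center R sits 6.3 in from both sides at R = (-52.30, 12.40). That places the tangent points at H = (-58.60, 12.40) on TH and L = (-52.30, 18.70) on LW. Then |BL| = |L − B| = 55.54.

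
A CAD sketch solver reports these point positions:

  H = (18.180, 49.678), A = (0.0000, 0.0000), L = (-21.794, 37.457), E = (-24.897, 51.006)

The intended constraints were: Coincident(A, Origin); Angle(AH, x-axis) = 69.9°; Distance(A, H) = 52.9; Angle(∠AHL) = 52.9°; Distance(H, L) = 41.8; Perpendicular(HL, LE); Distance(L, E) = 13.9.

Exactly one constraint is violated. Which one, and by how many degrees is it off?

Perpendicular(HL, LE) — off by 4.10°.

A = (0.00, 0.00) ✓; AH at 69.90° ✓; |AH| = 52.90 ✓; ∠AHL = 52.90° ✓; |HL| = 41.80 ✓; ∠(HL, LE) = 94.10° ✗; |LE| = 13.90 ✓.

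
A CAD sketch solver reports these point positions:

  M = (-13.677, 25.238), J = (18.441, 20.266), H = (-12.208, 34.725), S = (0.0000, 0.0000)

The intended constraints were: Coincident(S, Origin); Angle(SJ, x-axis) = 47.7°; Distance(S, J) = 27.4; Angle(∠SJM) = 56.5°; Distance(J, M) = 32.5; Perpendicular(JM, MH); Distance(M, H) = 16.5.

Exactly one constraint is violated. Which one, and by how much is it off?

Distance(M, H) = 16.5 — off by 6.90.

S = (0.00, 0.00) ✓; SJ at 47.70° ✓; |SJ| = 27.40 ✓; ∠SJM = 56.50° ✓; |JM| = 32.50 ✓; ∠(JM, MH) = 90.00° ✓; |MH| = 9.600 ✗.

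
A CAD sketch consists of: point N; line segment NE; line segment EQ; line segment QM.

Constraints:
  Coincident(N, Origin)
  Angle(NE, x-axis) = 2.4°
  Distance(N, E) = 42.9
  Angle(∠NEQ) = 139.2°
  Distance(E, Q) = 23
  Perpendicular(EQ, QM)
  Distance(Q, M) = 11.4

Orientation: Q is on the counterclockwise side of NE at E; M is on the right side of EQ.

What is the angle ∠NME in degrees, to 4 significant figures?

9.040°

N is at the origin; NE runs at 2.4° with length 42.9, so E = 42.9·(cos 2.4°, sin 2.4°) = (42.86, 1.796). ∠NEQ = 139.2°, so EQ runs at 2.4° + (180° − 139.2°) = 43.20° from the x-axis; with |EQ| = 23.0, Q = E + 23.0·(cos 43.20°, sin 43.20°) = (59.63, 17.54). EQ is perpendicular to QM; with |QM| = 11.4 on the right of EQ, M = Q + 11.4·(0.6845, -0.7290) = (67.43, 9.231). Then cos ∠NME = MN·ME / (|MN||ME|), giving 9.040°.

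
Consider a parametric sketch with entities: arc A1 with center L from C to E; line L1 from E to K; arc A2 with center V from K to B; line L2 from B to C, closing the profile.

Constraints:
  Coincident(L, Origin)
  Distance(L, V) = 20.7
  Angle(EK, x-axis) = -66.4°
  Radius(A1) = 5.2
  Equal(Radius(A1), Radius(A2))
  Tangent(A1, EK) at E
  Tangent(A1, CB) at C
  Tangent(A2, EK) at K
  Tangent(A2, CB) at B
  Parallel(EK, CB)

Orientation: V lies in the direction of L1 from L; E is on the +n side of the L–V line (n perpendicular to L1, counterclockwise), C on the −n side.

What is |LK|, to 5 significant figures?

21.343

The slot axis is L1's direction at -66.4°, so u = (cos -66.4°, sin -66.4°) = (0.40035, -0.91636) and n = (−sin -66.4°, cos -66.4°) = (0.91636, 0.40035). L is at the origin and V lies 20.7 along u from L, so V = 20.7·u = (8.2872, -18.969). Tangency of A1 to both parallel lines with radius 5.2 puts E and C at L ± 5.2·n: E = (4.7651, 2.0818), C = (-4.7651, -2.0818). Equal radii place K and B the same way about V: K = V + 5.2·n = (13.052, -16.887), B = V − 5.2·n = (3.5221, -21.051). Then |LK| = |K − L| = 21.343.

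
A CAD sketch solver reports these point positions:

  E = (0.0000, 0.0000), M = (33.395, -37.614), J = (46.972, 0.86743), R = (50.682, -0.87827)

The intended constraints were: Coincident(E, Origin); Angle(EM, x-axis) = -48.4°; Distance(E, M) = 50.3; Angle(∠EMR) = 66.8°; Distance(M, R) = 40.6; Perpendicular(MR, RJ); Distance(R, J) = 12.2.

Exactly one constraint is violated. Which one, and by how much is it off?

Distance(R, J) = 12.2 — off by 8.10.

E = (0.00, 0.00) ✓; EM at -48.40° ✓; |EM| = 50.30 ✓; ∠EMR = 66.80° ✓; |MR| = 40.60 ✓; ∠(MR, RJ) = 90.00° ✓; |RJ| = 4.100 ✗.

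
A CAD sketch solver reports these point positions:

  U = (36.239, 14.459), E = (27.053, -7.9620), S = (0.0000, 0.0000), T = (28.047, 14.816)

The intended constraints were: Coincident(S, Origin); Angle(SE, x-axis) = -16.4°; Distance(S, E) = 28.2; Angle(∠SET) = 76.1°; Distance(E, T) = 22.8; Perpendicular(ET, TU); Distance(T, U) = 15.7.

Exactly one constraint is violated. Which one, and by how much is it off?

Distance(T, U) = 15.7 — off by 7.50.

S = (0.00, 0.00) ✓; SE at -16.40° ✓; |SE| = 28.20 ✓; ∠SET = 76.10° ✓; |ET| = 22.80 ✓; ∠(ET, TU) = 90.00° ✓; |TU| = 8.200 ✗.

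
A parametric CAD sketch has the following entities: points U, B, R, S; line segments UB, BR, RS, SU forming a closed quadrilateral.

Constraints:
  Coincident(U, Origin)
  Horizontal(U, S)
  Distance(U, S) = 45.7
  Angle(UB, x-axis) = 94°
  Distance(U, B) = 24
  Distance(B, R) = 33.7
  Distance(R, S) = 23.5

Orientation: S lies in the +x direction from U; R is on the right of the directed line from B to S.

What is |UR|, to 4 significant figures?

22.20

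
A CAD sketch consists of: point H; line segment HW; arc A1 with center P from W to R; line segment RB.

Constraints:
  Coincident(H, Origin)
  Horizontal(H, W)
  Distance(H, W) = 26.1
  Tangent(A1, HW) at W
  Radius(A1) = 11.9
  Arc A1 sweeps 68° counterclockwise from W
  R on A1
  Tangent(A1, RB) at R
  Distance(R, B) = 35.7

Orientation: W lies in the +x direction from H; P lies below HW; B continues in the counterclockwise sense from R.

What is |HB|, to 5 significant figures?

40.578

On A1, W sits at bearing 90° from P; a 68° counterclockwise sweep puts R at bearing 158°, so R = P + 11.9·(cos 158°, sin 158°) = (15.067, -7.4422). A1 meets RB tangentially, so PR is at right angles to RB, so RB runs along (−sin 158°, cos 158°); with |RB| = 35.7, B = (1.6931, -40.543). Then |HB| = |B − H| = 40.578.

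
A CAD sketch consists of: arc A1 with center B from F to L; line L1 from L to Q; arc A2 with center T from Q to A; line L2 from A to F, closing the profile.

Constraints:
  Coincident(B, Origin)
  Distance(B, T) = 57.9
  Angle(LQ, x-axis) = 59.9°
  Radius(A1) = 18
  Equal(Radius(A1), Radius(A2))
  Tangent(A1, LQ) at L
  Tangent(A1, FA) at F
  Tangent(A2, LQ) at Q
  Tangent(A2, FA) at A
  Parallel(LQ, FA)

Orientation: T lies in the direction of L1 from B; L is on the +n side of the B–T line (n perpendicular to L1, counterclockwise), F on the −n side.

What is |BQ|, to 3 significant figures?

60.6

Tangency of A1 to both parallel lines with radius 18.0 puts L and F at B ± 18.0·n: L = (-15.6, 9.03), F = (15.6, -9.03). Equal radii place Q and A the same way about T: Q = T + 18.0·n = (13.5, 59.1), A = T − 18.0·n = (44.6, 41.1). Then |BQ| = |Q − B| = 60.6.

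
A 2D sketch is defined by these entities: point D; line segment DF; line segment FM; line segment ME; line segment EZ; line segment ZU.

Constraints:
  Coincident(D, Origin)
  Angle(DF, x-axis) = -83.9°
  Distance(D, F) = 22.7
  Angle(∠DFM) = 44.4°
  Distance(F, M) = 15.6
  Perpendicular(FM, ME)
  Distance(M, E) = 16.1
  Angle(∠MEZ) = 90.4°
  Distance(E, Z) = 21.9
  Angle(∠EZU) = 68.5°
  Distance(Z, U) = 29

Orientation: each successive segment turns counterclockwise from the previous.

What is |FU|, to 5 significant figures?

11.569

D is at the origin; DF runs at -83.9° with length 22.7, so F = (2.4122, -22.571). ∠DFM = 44.4° gives FM at 51.700° from the x-axis; with |FM| = 15.6, M = (12.081, -10.329). FM is perpendicular to ME, so ME runs at 141.70°; with |ME| = 16.1, E = (-0.55415, -0.35052). ∠MEZ = 90.4° gives EZ at -128.70° from the x-axis; with |EZ| = 21.9, Z = (-14.247, -17.442). ∠EZU = 68.5° gives ZU at -17.200° from the x-axis; with |ZU| = 29.0, U = (13.456, -26.017). Then |FU| = |U − F| = 11.569.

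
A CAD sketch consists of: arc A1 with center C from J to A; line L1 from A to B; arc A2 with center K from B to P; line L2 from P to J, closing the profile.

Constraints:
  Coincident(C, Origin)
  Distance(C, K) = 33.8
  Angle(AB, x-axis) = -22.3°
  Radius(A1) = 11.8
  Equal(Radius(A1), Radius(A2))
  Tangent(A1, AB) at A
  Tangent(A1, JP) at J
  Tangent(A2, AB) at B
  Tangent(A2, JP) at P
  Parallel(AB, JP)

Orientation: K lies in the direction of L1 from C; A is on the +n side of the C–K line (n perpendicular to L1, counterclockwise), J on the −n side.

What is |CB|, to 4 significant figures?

35.80

Tangency of A1 to both parallel lines with radius 11.8 puts A and J at C ± 11.8·n: A = (4.478, 10.92), J = (-4.478, -10.92). Equal radii place B and P the same way about K: B = K + 11.8·n = (35.75, -1.908), P = K − 11.8·n = (26.79, -23.74). Then |CB| = |B − C| = 35.80.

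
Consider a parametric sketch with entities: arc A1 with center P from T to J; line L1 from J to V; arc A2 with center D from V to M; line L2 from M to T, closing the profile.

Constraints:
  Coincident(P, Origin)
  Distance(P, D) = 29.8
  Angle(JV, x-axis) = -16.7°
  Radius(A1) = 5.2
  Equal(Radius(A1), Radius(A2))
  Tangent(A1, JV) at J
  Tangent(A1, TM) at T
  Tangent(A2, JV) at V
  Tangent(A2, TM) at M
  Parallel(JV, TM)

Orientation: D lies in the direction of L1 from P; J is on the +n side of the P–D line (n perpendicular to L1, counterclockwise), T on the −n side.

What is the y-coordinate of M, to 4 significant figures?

-13.54

The slot axis is L1's direction at -16.7°, so u = (cos -16.7°, sin -16.7°) = (0.9578, -0.2874) and n = (−sin -16.7°, cos -16.7°) = (0.2874, 0.9578). P is at the origin and D lies 29.8 along u from P, so D = 29.8·u = (28.54, -8.563). Tangency of A1 to both parallel lines with radius 5.2 puts J and T at P ± 5.2·n: J = (1.494, 4.981), T = (-1.494, -4.981). Equal radii place V and M the same way about D: V = D + 5.2·n = (30.04, -3.583), M = D − 5.2·n = (27.05, -13.54). So M.y = -13.54.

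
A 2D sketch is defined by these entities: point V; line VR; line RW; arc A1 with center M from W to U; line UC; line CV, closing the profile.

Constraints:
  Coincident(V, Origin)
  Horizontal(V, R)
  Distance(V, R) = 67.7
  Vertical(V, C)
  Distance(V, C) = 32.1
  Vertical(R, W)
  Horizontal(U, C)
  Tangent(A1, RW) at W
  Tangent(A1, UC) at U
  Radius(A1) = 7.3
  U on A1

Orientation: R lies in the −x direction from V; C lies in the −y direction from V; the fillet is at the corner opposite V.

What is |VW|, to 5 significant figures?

72.099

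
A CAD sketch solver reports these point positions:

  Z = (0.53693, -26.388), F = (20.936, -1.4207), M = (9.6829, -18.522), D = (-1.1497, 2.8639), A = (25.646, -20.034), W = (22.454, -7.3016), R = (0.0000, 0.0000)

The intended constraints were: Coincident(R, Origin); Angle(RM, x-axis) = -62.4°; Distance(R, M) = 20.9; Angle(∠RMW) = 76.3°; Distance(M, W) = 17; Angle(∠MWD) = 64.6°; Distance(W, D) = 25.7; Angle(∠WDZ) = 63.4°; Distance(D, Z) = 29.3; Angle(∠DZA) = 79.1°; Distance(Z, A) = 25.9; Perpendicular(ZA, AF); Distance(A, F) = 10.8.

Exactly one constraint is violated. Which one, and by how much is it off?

Distance(A, F) = 10.8 — off by 8.40.

R = (0.00, 0.00) ✓; RM at -62.40° ✓; |RM| = 20.90 ✓; ∠RMW = 76.30° ✓; |MW| = 17.00 ✓; ∠MWD = 64.60° ✓; |WD| = 25.70 ✓; ∠WDZ = 63.40° ✓; |DZ| = 29.30 ✓; ∠DZA = 79.10° ✓; |ZA| = 25.90 ✓; ∠(ZA, AF) = 90.00° ✓; |AF| = 19.20 ✗.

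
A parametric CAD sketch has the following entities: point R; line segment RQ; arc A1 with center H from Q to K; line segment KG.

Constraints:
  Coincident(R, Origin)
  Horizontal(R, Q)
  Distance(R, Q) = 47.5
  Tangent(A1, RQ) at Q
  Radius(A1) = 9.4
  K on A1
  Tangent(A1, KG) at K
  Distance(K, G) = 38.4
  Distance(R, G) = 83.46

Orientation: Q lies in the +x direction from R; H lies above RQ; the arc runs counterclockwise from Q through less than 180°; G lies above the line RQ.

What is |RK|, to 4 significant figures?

56.02

Checks: |HK| = 9.400 ✓; ∠(HK, KG) = 90.00° ✓; |KG| = 38.40 ✓; |RG| = 83.46 ✓.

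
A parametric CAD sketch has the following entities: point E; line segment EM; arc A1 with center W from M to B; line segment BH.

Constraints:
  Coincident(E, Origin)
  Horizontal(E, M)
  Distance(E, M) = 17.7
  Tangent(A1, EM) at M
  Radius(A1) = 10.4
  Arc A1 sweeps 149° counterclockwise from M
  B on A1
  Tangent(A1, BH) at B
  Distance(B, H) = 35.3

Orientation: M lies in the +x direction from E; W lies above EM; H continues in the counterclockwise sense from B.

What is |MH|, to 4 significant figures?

45.01

On A1, M sits at bearing -90° from W; a 149° counterclockwise sweep puts B at bearing 59°, so B = W + 10.4·(cos 59°, sin 59°) = (23.06, 19.31). A1 meets BH tangentially, so WB is at right angles to BH, so BH runs along (−sin 59°, cos 59°); with |BH| = 35.3, H = (-7.202, 37.50). Then |MH| = |H − M| = 45.01.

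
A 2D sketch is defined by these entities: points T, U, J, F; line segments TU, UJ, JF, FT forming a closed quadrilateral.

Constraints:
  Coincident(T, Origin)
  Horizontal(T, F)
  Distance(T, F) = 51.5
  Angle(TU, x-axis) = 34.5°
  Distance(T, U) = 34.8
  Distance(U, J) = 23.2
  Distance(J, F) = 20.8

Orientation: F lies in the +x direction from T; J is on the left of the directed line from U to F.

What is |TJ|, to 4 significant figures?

55.87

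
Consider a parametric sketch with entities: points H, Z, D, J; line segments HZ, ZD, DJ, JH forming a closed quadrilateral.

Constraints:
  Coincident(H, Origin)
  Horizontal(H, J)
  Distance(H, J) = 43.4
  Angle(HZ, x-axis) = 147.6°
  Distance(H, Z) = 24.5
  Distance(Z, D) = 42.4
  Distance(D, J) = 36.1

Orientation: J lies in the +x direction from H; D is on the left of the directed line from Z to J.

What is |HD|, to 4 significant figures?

33.21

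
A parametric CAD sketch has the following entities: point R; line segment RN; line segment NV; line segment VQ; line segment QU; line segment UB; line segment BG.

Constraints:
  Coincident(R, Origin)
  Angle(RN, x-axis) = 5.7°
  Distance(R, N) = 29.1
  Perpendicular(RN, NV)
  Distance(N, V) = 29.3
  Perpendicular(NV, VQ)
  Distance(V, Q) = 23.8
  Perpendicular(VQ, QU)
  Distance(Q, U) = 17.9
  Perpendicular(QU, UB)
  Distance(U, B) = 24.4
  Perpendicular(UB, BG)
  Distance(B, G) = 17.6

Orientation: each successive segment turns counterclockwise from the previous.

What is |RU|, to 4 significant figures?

12.57

NV ⟂ VQ, so VQ runs at -174.3°; with |VQ| = 23.8, Q = (2.364, 29.68). The perpendicularity gives QU at right angles to VQ, so QU runs at -84.30°; with |QU| = 17.9, U = (4.142, 11.87). Then |RU| = |U − R| = 12.57.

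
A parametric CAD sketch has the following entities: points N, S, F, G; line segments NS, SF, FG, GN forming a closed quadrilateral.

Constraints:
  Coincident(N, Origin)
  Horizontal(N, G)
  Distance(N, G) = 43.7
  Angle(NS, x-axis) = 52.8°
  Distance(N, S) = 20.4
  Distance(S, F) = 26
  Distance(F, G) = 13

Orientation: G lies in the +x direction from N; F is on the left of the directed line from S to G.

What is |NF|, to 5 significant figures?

39.671

Checks: |SF| = 26.00 ✓; |FG| = 13.00 ✓.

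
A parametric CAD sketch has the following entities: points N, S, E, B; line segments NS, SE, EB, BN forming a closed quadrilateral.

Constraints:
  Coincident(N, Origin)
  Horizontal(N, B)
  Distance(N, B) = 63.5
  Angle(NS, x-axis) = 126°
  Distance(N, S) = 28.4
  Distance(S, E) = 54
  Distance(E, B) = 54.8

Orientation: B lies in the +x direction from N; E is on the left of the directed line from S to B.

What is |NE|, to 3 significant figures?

55.7

Checks: |SE| = 54.00 ✓; |EB| = 54.80 ✓.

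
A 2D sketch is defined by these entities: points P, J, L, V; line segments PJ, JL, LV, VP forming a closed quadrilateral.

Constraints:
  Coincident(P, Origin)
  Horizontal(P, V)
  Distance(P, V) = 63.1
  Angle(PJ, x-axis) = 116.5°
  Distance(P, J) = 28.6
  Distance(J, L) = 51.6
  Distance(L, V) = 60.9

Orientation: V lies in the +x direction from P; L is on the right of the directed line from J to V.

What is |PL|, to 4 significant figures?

23.21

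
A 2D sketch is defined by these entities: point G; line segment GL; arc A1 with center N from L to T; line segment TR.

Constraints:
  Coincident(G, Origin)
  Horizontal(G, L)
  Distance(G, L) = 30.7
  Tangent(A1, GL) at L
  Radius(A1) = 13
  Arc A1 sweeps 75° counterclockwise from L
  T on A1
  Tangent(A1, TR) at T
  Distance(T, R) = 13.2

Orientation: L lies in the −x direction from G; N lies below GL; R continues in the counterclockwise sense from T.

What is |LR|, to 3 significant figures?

27.5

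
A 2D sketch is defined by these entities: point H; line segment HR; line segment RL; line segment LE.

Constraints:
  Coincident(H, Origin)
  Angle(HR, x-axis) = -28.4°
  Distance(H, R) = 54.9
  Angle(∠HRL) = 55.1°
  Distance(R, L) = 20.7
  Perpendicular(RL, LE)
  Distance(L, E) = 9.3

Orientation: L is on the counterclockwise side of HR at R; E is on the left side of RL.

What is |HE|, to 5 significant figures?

37.297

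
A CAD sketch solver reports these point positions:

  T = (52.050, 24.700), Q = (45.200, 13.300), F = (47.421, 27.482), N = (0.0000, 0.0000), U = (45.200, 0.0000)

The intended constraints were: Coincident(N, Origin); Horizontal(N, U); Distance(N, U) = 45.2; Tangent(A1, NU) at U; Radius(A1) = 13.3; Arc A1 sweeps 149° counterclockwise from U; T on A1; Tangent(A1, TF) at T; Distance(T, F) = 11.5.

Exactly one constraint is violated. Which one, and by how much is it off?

Distance(T, F) = 11.5 — off by 6.10.

N = (0.00, 0.00) ✓; N.y = 0.00, U.y = 0.00 ✓; |NU| = 45.20 ✓; ∠(QU, UN) = 90.00° ✓; |QU| = 13.30 ✓; bearing(Q→T) − bearing(Q→U) = 149.0° ✓; |QT| = 13.30 ✓; ∠(QT, TF) = 90.00° ✓; |TF| = 5.401 ✗.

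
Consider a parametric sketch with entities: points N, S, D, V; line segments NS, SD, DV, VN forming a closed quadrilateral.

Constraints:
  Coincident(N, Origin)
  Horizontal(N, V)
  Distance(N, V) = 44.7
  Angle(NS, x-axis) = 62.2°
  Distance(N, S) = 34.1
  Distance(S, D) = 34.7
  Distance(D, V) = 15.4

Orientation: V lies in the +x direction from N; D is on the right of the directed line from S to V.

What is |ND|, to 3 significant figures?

29.5

Checks: |NV| = 44.70 ✓; |NS| = 34.10 ✓; |SD| = 34.70 ✓; |DV| = 15.40 ✓.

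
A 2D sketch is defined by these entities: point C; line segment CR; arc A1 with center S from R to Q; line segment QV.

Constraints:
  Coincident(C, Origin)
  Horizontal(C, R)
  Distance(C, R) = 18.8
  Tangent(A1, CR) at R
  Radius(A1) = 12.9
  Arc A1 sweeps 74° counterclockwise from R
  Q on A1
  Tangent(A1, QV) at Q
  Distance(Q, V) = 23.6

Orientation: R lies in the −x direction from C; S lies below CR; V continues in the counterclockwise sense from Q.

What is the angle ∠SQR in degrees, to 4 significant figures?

53.00°

C is at the origin; CR is horizontal with |CR| = 18.8 and R on the −x side, so R = (-18.80, 0.000). Since A1 is tangent to CR there, SR ⟂ CR, so S = R + (0, -12.9) = (-18.80, -12.90). On A1, R sits at bearing 90° from S; a 74° counterclockwise sweep puts Q at bearing 164°, so Q = S + 12.9·(cos 164°, sin 164°) = (-31.20, -9.344). Then cos ∠SQR = QS·QR / (|QS||QR|), giving 53.00°.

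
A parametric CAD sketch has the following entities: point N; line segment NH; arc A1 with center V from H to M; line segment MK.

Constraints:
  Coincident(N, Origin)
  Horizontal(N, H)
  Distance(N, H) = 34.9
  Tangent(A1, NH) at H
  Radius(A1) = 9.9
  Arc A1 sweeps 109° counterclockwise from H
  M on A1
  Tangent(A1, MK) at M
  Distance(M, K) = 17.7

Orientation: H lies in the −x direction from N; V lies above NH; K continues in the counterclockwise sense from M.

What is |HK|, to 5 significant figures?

30.075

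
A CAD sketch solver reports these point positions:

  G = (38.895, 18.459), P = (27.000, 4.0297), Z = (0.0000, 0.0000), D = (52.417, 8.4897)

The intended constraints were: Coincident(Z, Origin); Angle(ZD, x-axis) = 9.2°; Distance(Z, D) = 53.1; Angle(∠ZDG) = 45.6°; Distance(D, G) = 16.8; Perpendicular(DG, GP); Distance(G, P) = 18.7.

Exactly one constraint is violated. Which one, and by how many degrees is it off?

Perpendicular(DG, GP) — off by 3.10°.

Z = (0.00, 0.00) ✓; ZD at 9.200° ✓; |ZD| = 53.10 ✓; ∠ZDG = 45.60° ✓; |DG| = 16.80 ✓; ∠(DG, GP) = 86.90° ✗; |GP| = 18.70 ✓.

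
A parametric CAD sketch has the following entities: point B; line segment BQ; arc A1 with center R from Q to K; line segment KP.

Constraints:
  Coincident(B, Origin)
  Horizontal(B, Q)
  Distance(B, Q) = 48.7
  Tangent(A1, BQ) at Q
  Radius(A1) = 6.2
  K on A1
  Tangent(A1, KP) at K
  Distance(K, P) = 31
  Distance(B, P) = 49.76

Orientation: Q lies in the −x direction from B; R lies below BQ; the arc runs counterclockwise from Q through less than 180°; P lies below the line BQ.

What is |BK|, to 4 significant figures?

54.61

B is at the origin; BQ is horizontal with |BQ| = 48.7 and Q on the −x side, so Q = (-48.70, 0.000). The tangent condition forces RQ to be normal to BQ, so R = Q + (0, -6.2) = (-48.70, -6.200). Since RK ⟂ KP (tangency), |RP| = √(6.2² + 31.0²) = 31.61 regardless of where K sits on A1. So P lies on both circle(B, 49.76) and circle(R, 31.61); the below-BQ intersection is P = (-35.46, -34.91). K is the foot of the tangent from P: K = (-53.71, -9.850).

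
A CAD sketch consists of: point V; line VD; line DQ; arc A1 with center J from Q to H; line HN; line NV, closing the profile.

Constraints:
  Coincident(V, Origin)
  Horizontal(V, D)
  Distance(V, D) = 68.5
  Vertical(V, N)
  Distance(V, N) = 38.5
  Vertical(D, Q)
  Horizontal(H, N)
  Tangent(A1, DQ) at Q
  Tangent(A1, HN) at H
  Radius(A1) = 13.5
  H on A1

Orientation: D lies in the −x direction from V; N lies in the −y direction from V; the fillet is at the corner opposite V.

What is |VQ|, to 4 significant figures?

72.92

The virtual corner opposite V is at (-68.50, -38.50). Tangency of A1 to DQ means the radius JQ is perpendicular to DQ and tangency of A1 to HN means the radius JH is perpendicular to HN, with radius 13.5, so the center J sits 13.5 in from both sides at J = (-55.00, -25.00). That places the tangent points at Q = (-68.50, -25.00) on DQ and H = (-55.00, -38.50) on HN. Then |VQ| = |Q − V| = 72.92.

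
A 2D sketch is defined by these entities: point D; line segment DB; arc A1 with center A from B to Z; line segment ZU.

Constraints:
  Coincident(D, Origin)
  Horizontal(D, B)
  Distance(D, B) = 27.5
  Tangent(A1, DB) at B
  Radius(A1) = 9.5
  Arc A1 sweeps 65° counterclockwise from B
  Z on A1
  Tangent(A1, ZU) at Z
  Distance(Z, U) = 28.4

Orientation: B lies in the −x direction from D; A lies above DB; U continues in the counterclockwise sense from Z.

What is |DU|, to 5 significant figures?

31.975

On A1, B sits at bearing -90° from A; a 65° counterclockwise sweep puts Z at bearing -25°, so Z = A + 9.5·(cos -25°, sin -25°) = (-18.890, 5.4851). A1 meets ZU tangentially, so AZ is at right angles to ZU, so ZU runs along (−sin -25°, cos -25°); with |ZU| = 28.4, U = (-6.8877, 31.224). Then |DU| = |U − D| = 31.975.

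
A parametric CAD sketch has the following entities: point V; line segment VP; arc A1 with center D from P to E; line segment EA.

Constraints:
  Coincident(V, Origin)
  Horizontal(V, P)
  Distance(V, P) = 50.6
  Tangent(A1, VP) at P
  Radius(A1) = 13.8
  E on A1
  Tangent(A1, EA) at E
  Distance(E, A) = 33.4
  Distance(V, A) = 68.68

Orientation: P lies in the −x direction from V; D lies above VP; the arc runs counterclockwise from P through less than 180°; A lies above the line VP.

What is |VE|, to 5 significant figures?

41.474

Checks: ∠(DP, PV) = 90.00° ✓; |DP| = 13.80 ✓; |DE| = 13.80 ✓; ∠(DE, EA) = 90.00° ✓; |EA| = 33.40 ✓; |VA| = 68.68 ✓.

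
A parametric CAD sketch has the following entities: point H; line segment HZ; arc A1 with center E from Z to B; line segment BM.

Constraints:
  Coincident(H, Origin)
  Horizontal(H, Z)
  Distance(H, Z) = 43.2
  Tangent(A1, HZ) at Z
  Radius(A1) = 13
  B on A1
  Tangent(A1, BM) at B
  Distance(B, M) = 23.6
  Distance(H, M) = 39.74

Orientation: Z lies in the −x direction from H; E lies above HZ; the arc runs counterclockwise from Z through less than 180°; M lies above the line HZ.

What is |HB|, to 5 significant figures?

32.114

H is at the origin; H and Z share the same y with |HZ| = 43.2 and Z on the −x side, so Z = (-43.200, 0.0000). A1 meets HZ tangentially, so EZ is at right angles to HZ, so E = Z + (0, 13) = (-43.200, 13.000). Since EB ⟂ BM (tangency), |EM| = √(13.0² + 23.6²) = 26.944 regardless of where B sits on A1. So M lies on both circle(H, 39.74) and circle(E, 26.944); the above-HZ intersection is M = (-23.871, 31.771). B is the foot of the tangent from M: B = (-30.767, 9.2014).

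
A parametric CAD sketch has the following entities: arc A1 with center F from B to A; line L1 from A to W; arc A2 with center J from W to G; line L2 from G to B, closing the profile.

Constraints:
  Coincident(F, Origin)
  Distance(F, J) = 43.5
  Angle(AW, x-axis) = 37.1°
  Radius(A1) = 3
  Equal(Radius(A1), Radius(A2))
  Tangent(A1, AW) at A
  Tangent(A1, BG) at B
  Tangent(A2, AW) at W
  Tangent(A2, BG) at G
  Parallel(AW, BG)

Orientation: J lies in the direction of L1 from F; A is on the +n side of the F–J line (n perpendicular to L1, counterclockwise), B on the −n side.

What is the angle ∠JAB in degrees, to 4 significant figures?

86.05°

F is at the origin and J lies 43.5 along u from F, so J = 43.5·u = (34.69, 26.24). Tangency of A1 to both parallel lines with radius 3.0 puts A and B at F ± 3.0·n: A = (-1.810, 2.393), B = (1.810, -2.393). Then cos ∠JAB = AJ·AB / (|AJ||AB|), giving 86.05°.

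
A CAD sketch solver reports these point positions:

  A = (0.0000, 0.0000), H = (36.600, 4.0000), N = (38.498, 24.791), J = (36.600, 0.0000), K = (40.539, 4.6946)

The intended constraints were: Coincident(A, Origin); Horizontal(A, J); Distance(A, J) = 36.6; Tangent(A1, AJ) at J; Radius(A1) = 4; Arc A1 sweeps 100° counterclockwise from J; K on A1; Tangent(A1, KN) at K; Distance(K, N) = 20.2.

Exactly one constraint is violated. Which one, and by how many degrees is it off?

Tangent(A1, KN) at K — off by 4.20°.

A = (0.00, 0.00) ✓; A.y = 0.00, J.y = 0.00 ✓; |AJ| = 36.60 ✓; ∠(HJ, JA) = 90.00° ✓; |HJ| = 4.000 ✓; bearing(H→K) − bearing(H→J) = 100.0° ✓; |HK| = 4.000 ✓; ∠(HK, KN) = 94.20° ✗; |KN| = 20.20 ✓.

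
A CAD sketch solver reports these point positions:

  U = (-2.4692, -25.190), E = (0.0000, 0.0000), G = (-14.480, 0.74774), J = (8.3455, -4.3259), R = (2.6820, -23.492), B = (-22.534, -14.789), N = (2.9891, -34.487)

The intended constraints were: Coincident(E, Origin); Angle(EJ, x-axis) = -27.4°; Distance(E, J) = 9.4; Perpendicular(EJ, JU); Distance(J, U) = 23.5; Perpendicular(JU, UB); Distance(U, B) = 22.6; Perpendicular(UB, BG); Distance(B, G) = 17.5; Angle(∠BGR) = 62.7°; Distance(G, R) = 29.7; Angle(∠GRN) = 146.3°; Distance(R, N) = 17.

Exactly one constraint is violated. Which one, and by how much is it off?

Distance(R, N) = 17 — off by 6.00.

E = (0.00, 0.00) ✓; EJ at -27.40° ✓; |EJ| = 9.400 ✓; ∠(EJ, JU) = 90.00° ✓; |JU| = 23.50 ✓; ∠(JU, UB) = 90.00° ✓; |UB| = 22.60 ✓; ∠(UB, BG) = 90.00° ✓; |BG| = 17.50 ✓; ∠BGR = 62.70° ✓; |GR| = 29.70 ✓; ∠GRN = 146.3° ✓; |RN| = 11.00 ✗.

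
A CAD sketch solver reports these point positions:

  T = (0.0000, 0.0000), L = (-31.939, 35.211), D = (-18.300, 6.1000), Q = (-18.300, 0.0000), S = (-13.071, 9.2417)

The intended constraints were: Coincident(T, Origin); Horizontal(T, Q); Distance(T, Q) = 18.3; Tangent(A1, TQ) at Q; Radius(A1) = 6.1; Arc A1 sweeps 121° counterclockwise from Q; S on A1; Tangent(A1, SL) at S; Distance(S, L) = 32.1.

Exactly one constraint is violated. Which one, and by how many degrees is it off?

Tangent(A1, SL) at S — off by 5.00°.

T = (0.00, 0.00) ✓; T.y = 0.00, Q.y = 0.00 ✓; |TQ| = 18.30 ✓; ∠(DQ, QT) = 90.00° ✓; |DQ| = 6.100 ✓; bearing(D→S) − bearing(D→Q) = 121.0° ✓; |DS| = 6.100 ✓; ∠(DS, SL) = 85.00° ✗; |SL| = 32.10 ✓.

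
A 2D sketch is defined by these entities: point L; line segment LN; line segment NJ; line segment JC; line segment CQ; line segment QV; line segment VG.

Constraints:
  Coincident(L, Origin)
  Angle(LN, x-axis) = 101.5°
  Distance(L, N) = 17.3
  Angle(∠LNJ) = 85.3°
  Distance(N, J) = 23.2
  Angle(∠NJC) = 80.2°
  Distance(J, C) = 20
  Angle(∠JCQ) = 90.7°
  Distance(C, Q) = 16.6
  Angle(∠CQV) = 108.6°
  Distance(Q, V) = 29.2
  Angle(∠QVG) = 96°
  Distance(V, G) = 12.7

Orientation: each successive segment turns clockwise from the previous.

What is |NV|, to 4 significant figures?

11.80

L is at the origin; LN runs at 101.5° with length 17.3, so N = (-3.449, 16.95). ∠LNJ = 85.3° gives NJ at 6.800° from the x-axis; with |NJ| = 23.2, J = (19.59, 19.70). ∠NJC = 80.2° gives JC at -93.00° from the x-axis; with |JC| = 20.0, C = (18.54, -0.2729). ∠JCQ = 90.7° gives CQ at 177.7° from the x-axis; with |CQ| = 16.6, Q = (1.954, 0.3933). ∠CQV = 108.6° gives QV at 106.3° from the x-axis; with |QV| = 29.2, V = (-6.241, 28.42). Then |NV| = |V − N| = 11.80.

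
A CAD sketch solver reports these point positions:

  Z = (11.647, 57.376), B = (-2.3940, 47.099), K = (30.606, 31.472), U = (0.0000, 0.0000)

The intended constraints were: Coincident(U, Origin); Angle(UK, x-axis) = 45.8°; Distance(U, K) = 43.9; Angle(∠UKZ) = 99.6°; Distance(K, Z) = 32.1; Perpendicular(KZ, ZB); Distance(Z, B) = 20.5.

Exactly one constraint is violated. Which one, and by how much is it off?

Distance(Z, B) = 20.5 — off by 3.10.

U = (0.00, 0.00) ✓; UK at 45.80° ✓; |UK| = 43.90 ✓; ∠UKZ = 99.60° ✓; |KZ| = 32.10 ✓; ∠(KZ, ZB) = 90.00° ✓; |ZB| = 17.40 ✗.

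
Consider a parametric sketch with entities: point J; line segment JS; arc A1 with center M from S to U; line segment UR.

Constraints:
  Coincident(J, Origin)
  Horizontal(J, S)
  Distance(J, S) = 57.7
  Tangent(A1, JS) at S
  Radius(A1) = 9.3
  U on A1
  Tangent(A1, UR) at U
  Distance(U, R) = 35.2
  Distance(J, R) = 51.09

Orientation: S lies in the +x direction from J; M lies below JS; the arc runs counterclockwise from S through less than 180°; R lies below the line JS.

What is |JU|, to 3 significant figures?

49.5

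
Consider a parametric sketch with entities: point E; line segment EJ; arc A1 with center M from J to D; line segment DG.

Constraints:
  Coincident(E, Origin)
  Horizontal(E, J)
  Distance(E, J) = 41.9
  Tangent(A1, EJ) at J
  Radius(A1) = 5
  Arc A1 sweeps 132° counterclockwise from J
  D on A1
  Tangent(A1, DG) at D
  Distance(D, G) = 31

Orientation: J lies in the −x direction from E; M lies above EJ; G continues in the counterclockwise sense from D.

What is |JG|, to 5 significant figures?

35.705

On A1, J sits at bearing -90° from M; a 132° counterclockwise sweep puts D at bearing 42°, so D = M + 5.0·(cos 42°, sin 42°) = (-38.184, 8.3457). The tangent condition forces MD to be normal to DG, so DG runs along (−sin 42°, cos 42°); with |DG| = 31.0, G = (-58.927, 31.383). Then |JG| = |G − J| = 35.705.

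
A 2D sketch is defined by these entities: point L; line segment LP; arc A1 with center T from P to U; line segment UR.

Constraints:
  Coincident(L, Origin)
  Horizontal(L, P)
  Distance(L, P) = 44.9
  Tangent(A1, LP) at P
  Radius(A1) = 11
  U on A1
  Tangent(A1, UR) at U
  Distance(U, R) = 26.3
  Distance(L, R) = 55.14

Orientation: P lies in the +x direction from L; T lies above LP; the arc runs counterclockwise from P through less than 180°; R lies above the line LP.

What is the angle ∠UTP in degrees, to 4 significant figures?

124.5°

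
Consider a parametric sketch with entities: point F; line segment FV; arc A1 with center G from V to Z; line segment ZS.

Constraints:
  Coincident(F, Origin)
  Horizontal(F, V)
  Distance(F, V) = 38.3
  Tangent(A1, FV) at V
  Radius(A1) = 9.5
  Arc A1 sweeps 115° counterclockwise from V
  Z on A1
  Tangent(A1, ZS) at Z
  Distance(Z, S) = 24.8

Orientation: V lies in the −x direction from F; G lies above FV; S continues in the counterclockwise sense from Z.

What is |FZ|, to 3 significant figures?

32.6

F is at the origin; FV is horizontal with |FV| = 38.3 and V on the −x side, so V = (-38.3, 0.00). A1 meets FV tangentially, so GV is at right angles to FV, so G = V + (0, 9.5) = (-38.3, 9.50). On A1, V sits at bearing -90° from G; a 115° counterclockwise sweep puts Z at bearing 25°, so Z = G + 9.5·(cos 25°, sin 25°) = (-29.7, 13.5). Then |FZ| = |Z − F| = 32.6.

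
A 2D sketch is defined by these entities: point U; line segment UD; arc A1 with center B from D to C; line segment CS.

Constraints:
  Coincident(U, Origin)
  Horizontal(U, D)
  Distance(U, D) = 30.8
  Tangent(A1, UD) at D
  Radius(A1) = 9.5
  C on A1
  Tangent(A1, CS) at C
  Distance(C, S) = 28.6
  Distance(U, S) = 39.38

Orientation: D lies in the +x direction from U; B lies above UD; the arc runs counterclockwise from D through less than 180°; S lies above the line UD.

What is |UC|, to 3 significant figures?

40.7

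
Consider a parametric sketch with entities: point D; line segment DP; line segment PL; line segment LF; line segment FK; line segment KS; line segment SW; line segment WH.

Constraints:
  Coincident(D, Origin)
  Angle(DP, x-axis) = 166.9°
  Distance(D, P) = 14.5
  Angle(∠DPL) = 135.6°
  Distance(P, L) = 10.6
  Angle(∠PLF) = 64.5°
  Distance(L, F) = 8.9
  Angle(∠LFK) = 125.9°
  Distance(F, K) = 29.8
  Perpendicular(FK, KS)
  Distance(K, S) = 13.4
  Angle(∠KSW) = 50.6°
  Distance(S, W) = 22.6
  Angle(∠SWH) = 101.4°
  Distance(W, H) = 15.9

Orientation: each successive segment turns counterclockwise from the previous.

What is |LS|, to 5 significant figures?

35.562

∠LFK = 125.9° gives FK at 20.900° from the x-axis; with |FK| = 29.8, K = (12.107, 3.5370). The perpendicularity gives KS at right angles to FK, so KS runs at 110.90°; with |KS| = 13.4, S = (7.3263, 16.055). Then |LS| = |S − L| = 35.562.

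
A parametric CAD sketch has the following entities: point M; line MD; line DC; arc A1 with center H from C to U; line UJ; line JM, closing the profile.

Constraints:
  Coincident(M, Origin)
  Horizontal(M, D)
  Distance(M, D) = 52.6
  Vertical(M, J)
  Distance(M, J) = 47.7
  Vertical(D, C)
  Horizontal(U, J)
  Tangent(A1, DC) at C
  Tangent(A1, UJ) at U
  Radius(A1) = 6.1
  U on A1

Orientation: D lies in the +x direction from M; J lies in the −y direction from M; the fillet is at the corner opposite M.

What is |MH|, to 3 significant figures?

62.4

M is at the origin; M and D share the same y with |MD| = 52.6 and D on the +x side, so D = (52.6, 0.00). M and J share the same x with |MJ| = 47.7 and J on the −y side, so J = (0.00, -47.7). The virtual corner opposite M is at (52.6, -47.7). Since A1 is tangent to DC there, HC ⟂ DC and A1 meets UJ tangentially, so HU is at right angles to UJ, with radius 6.1, so the center H sits 6.1 in from both sides at H = (46.5, -41.6). Then |MH| = |H − M| = 62.4.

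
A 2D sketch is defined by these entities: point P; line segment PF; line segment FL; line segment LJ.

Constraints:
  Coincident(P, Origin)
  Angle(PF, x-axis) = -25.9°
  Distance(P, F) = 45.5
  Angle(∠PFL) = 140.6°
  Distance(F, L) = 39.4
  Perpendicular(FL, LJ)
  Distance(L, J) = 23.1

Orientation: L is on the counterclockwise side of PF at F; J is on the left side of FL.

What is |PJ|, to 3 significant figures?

74.8

P is at the origin; PF runs at -25.9° with length 45.5, so F = 45.5·(cos -25.9°, sin -25.9°) = (40.9, -19.9). ∠PFL = 140.6°, so FL runs at -25.9° + (180° − 140.6°) = 13.5° from the x-axis; with |FL| = 39.4, L = F + 39.4·(cos 13.5°, sin 13.5°) = (79.2, -10.7). The perpendicularity gives LJ at right angles to FL; with |LJ| = 23.1 on the left of FL, J = L + 23.1·(-0.233, 0.972) = (73.8, 11.8). Then |PJ| = |J − P| = 74.8.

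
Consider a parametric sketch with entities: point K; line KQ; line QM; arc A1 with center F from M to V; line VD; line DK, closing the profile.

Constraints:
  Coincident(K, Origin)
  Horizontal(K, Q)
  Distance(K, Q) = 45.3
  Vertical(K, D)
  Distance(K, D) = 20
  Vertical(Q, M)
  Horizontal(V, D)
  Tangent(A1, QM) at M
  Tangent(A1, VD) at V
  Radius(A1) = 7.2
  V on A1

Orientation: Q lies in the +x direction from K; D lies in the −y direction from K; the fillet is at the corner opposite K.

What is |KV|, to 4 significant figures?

43.03

The virtual corner opposite K is at (45.30, -20.00). Since A1 is tangent to QM there, FM ⟂ QM and tangency of A1 to VD means the radius FV is perpendicular to VD, with radius 7.2, so the center F sits 7.2 in from both sides at F = (38.10, -12.80). That places the tangent points at M = (45.30, -12.80) on QM and V = (38.10, -20.00) on VD. Then |KV| = |V − K| = 43.03.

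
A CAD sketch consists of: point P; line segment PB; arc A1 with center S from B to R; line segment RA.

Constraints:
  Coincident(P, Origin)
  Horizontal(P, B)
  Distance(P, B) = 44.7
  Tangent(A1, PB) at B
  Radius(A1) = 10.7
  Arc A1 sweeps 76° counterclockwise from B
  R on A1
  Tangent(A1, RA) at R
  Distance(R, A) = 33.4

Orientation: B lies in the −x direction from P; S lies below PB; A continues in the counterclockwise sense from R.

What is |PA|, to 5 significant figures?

75.042

P is at the origin; PB is horizontal with |PB| = 44.7 and B on the −x side, so B = (-44.700, 0.0000). A1 meets PB tangentially, so SB is at right angles to PB, so S = B + (0, -10.7) = (-44.700, -10.700). On A1, B sits at bearing 90° from S; a 76° counterclockwise sweep puts R at bearing 166°, so R = S + 10.7·(cos 166°, sin 166°) = (-55.082, -8.1114). A1 meets RA tangentially, so SR is at right angles to RA, so RA runs along (−sin 166°, cos 166°); with |RA| = 33.4, A = (-63.162, -40.519). Then |PA| = |A − P| = 75.042.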